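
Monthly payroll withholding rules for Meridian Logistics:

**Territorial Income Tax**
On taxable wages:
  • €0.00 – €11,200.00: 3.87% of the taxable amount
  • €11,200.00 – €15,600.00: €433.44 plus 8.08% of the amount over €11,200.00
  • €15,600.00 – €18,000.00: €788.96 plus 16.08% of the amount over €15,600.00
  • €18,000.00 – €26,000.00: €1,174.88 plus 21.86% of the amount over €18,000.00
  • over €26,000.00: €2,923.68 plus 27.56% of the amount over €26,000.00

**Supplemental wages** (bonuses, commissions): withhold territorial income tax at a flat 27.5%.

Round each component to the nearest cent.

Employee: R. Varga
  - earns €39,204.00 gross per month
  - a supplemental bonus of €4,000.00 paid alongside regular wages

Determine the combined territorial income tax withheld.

€7,662.70

Territorial Income Tax: taxable = €39,204.00
  €2,923.68 + 27.56% × (€39,204.00 − €26,000.00) = €2,923.68 + 27.56% × €13,204.00 = €6,562.70
Supplemental (27.5% flat on bonus): 27.5% × €4,000.00 = €1,100.00
Total territorial income tax: €6,562.70 + €1,100.00 = €7,662.70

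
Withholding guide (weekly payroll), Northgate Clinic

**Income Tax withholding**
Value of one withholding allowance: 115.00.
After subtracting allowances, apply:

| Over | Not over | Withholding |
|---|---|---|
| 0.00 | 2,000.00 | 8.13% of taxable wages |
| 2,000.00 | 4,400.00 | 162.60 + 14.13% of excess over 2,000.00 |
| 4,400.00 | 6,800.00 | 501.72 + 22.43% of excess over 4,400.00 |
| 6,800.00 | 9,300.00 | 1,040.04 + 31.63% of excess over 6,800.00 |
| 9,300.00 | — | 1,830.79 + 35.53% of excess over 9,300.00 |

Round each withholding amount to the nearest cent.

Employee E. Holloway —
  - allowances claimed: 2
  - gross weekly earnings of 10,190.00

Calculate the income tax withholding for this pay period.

Income Tax: taxable = 10,190.00 − 2×115.00 = 9,960.00
  1,830.79 + 35.53% × (9,960.00 − 9,300.00) = 1,830.79 + 35.53% × 660.00 = 2,065.29

2,065.29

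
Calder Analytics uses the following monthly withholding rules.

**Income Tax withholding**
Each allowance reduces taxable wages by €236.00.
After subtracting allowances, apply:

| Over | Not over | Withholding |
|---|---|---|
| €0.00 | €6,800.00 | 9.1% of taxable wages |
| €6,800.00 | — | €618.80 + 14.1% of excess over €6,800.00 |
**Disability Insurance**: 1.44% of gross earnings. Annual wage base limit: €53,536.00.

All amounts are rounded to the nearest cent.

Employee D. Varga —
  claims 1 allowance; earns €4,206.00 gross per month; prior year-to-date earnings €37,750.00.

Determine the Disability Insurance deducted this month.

€60.57

Disability Insurance: 1.44% × €4,206.00 = €60.57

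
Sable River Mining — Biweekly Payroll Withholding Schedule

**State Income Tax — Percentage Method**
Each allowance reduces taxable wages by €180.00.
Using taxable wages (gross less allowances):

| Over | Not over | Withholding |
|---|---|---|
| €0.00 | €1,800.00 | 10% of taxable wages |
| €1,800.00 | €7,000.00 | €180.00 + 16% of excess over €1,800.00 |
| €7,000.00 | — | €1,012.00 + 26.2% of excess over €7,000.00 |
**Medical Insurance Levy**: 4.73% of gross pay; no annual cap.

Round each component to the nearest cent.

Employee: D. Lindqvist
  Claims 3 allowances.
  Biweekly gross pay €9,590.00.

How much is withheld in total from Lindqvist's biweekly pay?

State Income Tax: taxable = €9,590.00 − 3×€180.00 = €9,050.00
  €1,012.00 + 26.2% × (€9,050.00 − €7,000.00) = €1,012.00 + 26.2% × €2,050.00 = €1,549.10
Medical Insurance Levy: 4.73% × €9,590.00 = €453.61
Total: €1,549.10 + €453.61 = €2,002.71

€2,002.71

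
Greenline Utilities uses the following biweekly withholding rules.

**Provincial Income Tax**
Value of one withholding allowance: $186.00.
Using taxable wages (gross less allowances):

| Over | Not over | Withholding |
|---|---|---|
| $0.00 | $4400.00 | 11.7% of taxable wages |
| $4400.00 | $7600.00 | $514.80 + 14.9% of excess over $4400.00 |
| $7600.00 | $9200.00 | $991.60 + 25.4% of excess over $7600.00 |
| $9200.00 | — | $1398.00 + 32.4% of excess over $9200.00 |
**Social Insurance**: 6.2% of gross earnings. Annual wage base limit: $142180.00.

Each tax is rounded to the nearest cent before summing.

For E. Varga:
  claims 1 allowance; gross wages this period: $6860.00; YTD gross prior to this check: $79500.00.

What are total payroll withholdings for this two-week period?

Provincial Income Tax: taxable = $6860.00 − 1×$186.00 = $6674.00
  $514.80 + 14.9% × ($6674.00 − $4400.00) = $514.80 + 14.9% × $2274.00 = $853.63
Social Insurance: 6.2% × $6860.00 = $425.32
Total: $853.63 + $425.32 = $1278.95

$1278.95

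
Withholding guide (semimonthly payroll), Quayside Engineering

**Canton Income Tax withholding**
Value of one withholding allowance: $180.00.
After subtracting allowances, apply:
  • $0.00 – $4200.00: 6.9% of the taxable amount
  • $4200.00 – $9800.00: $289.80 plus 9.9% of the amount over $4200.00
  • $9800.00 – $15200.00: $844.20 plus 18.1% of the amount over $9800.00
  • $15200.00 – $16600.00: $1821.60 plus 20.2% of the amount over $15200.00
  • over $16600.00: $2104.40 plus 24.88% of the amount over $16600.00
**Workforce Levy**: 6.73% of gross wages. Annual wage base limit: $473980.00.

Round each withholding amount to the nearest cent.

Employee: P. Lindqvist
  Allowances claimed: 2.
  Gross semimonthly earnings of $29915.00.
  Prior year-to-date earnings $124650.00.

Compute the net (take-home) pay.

Canton Income Tax: taxable = $29915.00 − 2×$180.00 = $29555.00
  $2104.40 + 24.88% × ($29555.00 − $16600.00) = $2104.40 + 24.88% × $12955.00 = $5327.60
Workforce Levy: 6.73% × $29915.00 = $2013.28
Total withheld: $5327.60 + $2013.28 = $7340.88
Net pay: $29915.00 − $7340.88 = $22574.12

$22574.12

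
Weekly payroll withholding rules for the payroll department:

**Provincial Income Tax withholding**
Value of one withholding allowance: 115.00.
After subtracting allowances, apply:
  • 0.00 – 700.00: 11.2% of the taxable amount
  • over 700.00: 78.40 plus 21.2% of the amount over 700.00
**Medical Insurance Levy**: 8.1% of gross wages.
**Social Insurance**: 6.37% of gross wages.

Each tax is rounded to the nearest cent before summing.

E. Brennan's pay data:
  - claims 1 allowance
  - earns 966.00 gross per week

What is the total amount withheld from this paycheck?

250.19

Provincial Income Tax: taxable = 966.00 − 1×115.00 = 851.00
  78.40 + 21.2% × (851.00 − 700.00) = 78.40 + 21.2% × 151.00 = 110.41
Medical Insurance Levy: 8.1% × 966.00 = 78.25
Social Insurance: 6.37% × 966.00 = 61.53
Total: 110.41 + 78.25 + 61.53 = 250.19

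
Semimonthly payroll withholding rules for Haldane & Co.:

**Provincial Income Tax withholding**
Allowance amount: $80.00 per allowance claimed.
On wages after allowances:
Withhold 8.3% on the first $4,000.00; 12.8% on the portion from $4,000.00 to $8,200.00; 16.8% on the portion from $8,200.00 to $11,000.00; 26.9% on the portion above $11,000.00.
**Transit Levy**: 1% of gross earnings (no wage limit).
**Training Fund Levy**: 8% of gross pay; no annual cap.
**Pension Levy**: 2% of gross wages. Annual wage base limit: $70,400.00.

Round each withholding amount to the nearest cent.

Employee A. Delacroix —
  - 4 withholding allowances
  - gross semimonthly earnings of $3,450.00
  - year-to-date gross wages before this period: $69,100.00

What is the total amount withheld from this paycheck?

Provincial Income Tax: taxable = $3,450.00 − 4×$80.00 = $3,130.00
  8.3% × $3,130.00 = $259.79
Transit Levy: 1% × $3,450.00 = $34.50
Training Fund Levy: 8% × $3,450.00 = $276.00
Pension Levy: cap $70,400.00 − YTD $69,100.00 = $1,300.00 subject; 2% × $1,300.00 = $26.00
Total: $259.79 + $34.50 + $276.00 + $26.00 = $596.29

$596.29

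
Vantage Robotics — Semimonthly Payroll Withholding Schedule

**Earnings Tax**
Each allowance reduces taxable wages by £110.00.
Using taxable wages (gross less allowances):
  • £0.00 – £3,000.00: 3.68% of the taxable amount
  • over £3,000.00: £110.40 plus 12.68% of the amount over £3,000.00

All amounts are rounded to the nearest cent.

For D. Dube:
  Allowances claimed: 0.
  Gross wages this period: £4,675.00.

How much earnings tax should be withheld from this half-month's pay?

£322.79

Earnings Tax: taxable = £4,675.00
  £110.40 + 12.68% × (£4,675.00 − £3,000.00) = £110.40 + 12.68% × £1,675.00 = £322.79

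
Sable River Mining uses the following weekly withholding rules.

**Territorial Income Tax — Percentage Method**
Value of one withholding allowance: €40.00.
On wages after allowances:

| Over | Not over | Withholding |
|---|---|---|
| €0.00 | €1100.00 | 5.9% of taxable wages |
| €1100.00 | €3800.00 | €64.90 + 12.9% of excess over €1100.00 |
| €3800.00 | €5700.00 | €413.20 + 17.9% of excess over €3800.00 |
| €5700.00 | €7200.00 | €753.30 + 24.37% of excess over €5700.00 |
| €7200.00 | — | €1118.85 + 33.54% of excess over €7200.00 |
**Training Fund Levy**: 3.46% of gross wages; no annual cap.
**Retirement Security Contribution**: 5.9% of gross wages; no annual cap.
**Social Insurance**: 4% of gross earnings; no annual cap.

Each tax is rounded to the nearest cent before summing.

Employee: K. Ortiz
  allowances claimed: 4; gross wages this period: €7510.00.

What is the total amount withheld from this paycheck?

€2172.50

Territorial Income Tax: taxable = €7510.00 − 4×€40.00 = €7350.00
  €1118.85 + 33.54% × (€7350.00 − €7200.00) = €1118.85 + 33.54% × €150.00 = €1169.16
Training Fund Levy: 3.46% × €7510.00 = €259.85
Retirement Security Contribution: 5.9% × €7510.00 = €443.09
Social Insurance: 4% × €7510.00 = €300.40
Total: €1169.16 + €259.85 + €443.09 + €300.40 = €2172.50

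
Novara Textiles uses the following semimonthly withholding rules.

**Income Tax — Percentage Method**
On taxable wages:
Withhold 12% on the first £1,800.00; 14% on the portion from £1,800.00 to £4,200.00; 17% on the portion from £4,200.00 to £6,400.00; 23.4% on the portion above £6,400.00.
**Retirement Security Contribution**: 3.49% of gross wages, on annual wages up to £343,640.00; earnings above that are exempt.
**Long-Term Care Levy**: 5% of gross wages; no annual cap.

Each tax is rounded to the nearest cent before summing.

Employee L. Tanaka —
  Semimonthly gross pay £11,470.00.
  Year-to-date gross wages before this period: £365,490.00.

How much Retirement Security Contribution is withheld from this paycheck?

£0.00

Retirement Security Contribution: YTD £365,490.00 ≥ cap £343,640.00 → £0.00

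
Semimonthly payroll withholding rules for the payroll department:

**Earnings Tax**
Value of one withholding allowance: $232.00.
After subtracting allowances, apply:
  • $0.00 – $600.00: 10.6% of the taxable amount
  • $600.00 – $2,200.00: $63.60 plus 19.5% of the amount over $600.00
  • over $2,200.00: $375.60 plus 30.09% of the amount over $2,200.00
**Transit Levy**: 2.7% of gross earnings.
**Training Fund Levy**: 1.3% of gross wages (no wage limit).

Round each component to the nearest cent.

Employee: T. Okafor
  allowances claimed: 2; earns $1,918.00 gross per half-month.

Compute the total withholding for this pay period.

$306.85

Earnings Tax: taxable = $1,918.00 − 2×$232.00 = $1,454.00
  $63.60 + 19.5% × ($1,454.00 − $600.00) = $63.60 + 19.5% × $854.00 = $230.13
Transit Levy: 2.7% × $1,918.00 = $51.79
Training Fund Levy: 1.3% × $1,918.00 = $24.93
Total: $230.13 + $51.79 + $24.93 = $306.85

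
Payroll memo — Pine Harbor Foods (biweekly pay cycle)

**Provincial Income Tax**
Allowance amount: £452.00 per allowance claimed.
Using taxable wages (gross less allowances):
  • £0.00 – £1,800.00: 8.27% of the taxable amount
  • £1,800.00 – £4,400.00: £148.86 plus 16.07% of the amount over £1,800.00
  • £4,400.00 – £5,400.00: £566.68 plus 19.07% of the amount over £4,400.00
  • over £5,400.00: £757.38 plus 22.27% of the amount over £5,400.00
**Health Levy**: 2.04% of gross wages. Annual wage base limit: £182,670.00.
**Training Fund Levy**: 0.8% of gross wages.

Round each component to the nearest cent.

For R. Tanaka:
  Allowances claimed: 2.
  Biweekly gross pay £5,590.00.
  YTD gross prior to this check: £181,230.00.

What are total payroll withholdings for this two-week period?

£695.32

Provincial Income Tax: taxable = £5,590.00 − 2×£452.00 = £4,686.00
  £566.68 + 19.07% × (£4,686.00 − £4,400.00) = £566.68 + 19.07% × £286.00 = £621.22
Health Levy: cap £182,670.00 − YTD £181,230.00 = £1,440.00 subject; 2.04% × £1,440.00 = £29.38
Training Fund Levy: 0.8% × £5,590.00 = £44.72
Total: £621.22 + £29.38 + £44.72 = £695.32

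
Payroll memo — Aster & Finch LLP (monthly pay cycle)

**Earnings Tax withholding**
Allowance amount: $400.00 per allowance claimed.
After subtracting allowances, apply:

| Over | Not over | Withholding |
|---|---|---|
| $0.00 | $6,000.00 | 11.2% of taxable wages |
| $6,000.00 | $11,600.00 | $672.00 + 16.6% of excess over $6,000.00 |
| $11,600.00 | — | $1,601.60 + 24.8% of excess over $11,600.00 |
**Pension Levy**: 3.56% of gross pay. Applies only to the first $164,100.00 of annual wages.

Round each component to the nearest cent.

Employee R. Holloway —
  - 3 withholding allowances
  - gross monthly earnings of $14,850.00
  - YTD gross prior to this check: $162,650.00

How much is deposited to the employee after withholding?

Earnings Tax: taxable = $14,850.00 − 3×$400.00 = $13,650.00
  $1,601.60 + 24.8% × ($13,650.00 − $11,600.00) = $1,601.60 + 24.8% × $2,050.00 = $2,110.00
Pension Levy: cap $164,100.00 − YTD $162,650.00 = $1,450.00 subject; 3.56% × $1,450.00 = $51.62
Total withheld: $2,110.00 + $51.62 = $2,161.62
Net pay: $14,850.00 − $2,161.62 = $12,688.38

$12,688.38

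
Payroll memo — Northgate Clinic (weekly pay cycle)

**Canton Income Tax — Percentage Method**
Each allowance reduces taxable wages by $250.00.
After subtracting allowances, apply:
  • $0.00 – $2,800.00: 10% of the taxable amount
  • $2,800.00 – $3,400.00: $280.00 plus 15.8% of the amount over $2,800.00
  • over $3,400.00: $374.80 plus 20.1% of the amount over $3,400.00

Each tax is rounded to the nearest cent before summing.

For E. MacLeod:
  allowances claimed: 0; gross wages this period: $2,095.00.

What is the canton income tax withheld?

Canton Income Tax: taxable = $2,095.00
  10% × $2,095.00 = $209.50

$209.50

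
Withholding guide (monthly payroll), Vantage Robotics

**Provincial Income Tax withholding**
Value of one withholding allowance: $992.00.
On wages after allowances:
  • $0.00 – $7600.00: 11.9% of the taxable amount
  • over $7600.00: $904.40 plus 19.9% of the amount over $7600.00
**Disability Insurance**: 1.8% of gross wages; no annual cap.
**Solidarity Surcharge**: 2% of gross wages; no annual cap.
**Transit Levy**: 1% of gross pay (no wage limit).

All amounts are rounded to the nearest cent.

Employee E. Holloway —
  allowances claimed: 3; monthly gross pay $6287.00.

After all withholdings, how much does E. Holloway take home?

Provincial Income Tax: taxable = $6287.00 − 3×$992.00 = $3311.00
  11.9% × $3311.00 = $394.01
Disability Insurance: 1.8% × $6287.00 = $113.17
Solidarity Surcharge: 2% × $6287.00 = $125.74
Transit Levy: 1% × $6287.00 = $62.87
Total withheld: $394.01 + $113.17 + $125.74 + $62.87 = $695.79
Net pay: $6287.00 − $695.79 = $5591.21

$5591.21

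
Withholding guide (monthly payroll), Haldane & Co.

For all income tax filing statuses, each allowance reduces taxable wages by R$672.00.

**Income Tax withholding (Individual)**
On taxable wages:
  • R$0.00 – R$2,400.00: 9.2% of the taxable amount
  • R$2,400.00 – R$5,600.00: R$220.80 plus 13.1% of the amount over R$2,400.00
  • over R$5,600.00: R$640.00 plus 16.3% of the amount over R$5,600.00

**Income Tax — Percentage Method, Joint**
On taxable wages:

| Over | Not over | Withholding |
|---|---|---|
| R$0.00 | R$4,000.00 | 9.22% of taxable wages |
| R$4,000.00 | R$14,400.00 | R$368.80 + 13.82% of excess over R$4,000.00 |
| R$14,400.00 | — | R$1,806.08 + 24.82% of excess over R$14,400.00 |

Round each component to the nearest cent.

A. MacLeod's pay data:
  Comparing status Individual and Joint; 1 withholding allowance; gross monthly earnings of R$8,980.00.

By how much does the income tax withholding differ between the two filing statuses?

R$117.23

Income Tax (Individual): taxable = R$8,980.00 − 1×R$672.00 = R$8,308.00
  R$640.00 + 16.3% × (R$8,308.00 − R$5,600.00) = R$640.00 + 16.3% × R$2,708.00 = R$1,081.40
Income Tax (Joint): taxable = R$8,980.00 − 1×R$672.00 = R$8,308.00
  R$368.80 + 13.82% × (R$8,308.00 − R$4,000.00) = R$368.80 + 13.82% × R$4,308.00 = R$964.17
Difference: |R$1,081.40 − R$964.17| = R$117.23 (higher under Individual)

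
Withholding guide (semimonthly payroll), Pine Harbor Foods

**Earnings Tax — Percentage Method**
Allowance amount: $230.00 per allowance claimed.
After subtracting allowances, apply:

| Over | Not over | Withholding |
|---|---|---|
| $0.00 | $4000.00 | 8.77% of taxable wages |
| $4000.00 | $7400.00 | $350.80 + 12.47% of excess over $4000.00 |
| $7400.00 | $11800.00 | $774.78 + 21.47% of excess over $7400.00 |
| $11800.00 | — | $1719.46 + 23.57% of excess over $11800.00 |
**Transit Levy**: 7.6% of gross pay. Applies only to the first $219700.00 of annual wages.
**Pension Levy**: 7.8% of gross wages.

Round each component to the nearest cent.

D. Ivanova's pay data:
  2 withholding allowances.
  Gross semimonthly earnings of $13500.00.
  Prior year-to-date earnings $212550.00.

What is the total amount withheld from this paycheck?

$3608.13

Earnings Tax: taxable = $13500.00 − 2×$230.00 = $13040.00
  $1719.46 + 23.57% × ($13040.00 − $11800.00) = $1719.46 + 23.57% × $1240.00 = $2011.73
Transit Levy: cap $219700.00 − YTD $212550.00 = $7150.00 subject; 7.6% × $7150.00 = $543.40
Pension Levy: 7.8% × $13500.00 = $1053.00
Total: $2011.73 + $543.40 + $1053.00 = $3608.13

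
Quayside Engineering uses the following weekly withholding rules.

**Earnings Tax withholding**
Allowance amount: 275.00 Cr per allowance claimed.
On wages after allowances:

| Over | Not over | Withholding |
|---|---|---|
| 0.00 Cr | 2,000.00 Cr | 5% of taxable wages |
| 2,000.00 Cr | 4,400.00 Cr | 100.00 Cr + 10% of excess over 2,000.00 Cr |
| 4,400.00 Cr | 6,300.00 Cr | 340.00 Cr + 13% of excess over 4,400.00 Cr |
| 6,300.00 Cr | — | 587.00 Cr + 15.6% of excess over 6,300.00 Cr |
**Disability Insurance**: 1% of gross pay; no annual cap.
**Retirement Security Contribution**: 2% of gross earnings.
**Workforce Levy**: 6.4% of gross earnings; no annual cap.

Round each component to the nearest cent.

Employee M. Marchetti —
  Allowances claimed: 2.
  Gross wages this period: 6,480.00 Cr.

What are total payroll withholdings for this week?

Earnings Tax: taxable = 6,480.00 Cr − 2×275.00 Cr = 5,930.00 Cr
  340.00 Cr + 13% × (5,930.00 Cr − 4,400.00 Cr) = 340.00 Cr + 13% × 1,530.00 Cr = 538.90 Cr
Disability Insurance: 1% × 6,480.00 Cr = 64.80 Cr
Retirement Security Contribution: 2% × 6,480.00 Cr = 129.60 Cr
Workforce Levy: 6.4% × 6,480.00 Cr = 414.72 Cr
Total: 538.90 Cr + 64.80 Cr + 129.60 Cr + 414.72 Cr = 1,148.02 Cr

1,148.02 Cr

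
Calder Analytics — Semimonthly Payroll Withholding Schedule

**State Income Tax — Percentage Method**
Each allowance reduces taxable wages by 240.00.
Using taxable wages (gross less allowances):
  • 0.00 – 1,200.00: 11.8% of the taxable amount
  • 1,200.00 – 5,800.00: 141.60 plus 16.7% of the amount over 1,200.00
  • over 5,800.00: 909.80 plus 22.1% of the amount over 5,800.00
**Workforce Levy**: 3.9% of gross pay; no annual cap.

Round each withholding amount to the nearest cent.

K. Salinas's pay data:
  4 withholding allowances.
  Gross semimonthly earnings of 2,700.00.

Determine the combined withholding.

State Income Tax: taxable = 2,700.00 − 4×240.00 = 1,740.00
  141.60 + 16.7% × (1,740.00 − 1,200.00) = 141.60 + 16.7% × 540.00 = 231.78
Workforce Levy: 3.9% × 2,700.00 = 105.30
Total: 231.78 + 105.30 = 337.08

337.08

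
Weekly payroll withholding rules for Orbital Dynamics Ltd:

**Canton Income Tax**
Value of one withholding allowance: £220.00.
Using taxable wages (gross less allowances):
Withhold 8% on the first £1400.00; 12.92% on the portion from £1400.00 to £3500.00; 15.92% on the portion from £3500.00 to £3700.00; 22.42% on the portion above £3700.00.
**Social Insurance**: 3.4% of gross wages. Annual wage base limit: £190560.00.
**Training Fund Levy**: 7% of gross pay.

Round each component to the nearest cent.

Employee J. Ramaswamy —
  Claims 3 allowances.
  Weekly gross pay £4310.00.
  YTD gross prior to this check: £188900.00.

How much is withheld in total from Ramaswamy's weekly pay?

£765.34

Canton Income Tax: taxable = £4310.00 − 3×£220.00 = £3650.00
  £383.32 + 15.92% × (£3650.00 − £3500.00) = £383.32 + 15.92% × £150.00 = £407.20
Social Insurance: cap £190560.00 − YTD £188900.00 = £1660.00 subject; 3.4% × £1660.00 = £56.44
Training Fund Levy: 7% × £4310.00 = £301.70
Total: £407.20 + £56.44 + £301.70 = £765.34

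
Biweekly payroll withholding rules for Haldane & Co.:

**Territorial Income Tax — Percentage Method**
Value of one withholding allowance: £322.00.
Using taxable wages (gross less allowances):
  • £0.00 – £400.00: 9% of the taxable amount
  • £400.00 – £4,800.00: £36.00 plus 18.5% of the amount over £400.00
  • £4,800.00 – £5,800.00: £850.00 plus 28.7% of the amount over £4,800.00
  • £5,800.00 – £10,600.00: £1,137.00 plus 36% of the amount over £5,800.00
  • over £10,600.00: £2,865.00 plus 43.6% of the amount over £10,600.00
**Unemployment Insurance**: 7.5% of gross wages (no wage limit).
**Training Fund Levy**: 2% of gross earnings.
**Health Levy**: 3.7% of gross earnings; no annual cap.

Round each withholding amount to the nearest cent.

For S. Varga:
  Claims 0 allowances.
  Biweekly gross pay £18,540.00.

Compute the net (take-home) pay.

Territorial Income Tax: taxable = £18,540.00
  £2,865.00 + 43.6% × (£18,540.00 − £10,600.00) = £2,865.00 + 43.6% × £7,940.00 = £6,326.84
Unemployment Insurance: 7.5% × £18,540.00 = £1,390.50
Training Fund Levy: 2% × £18,540.00 = £370.80
Health Levy: 3.7% × £18,540.00 = £685.98
Total withheld: £6,326.84 + £1,390.50 + £370.80 + £685.98 = £8,774.12
Net pay: £18,540.00 − £8,774.12 = £9,765.88

£9,765.88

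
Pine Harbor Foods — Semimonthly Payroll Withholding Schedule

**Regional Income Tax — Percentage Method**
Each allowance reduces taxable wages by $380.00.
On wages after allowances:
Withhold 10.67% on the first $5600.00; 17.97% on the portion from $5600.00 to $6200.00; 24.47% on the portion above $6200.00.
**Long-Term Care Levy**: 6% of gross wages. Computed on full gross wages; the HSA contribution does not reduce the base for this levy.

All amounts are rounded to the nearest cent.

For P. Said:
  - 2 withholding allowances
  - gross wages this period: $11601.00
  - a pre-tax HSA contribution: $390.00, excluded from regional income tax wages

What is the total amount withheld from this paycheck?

$2441.62

Regional Income Tax: taxable = $11601.00 − $390.00 − 2×$380.00 = $10451.00
  $705.34 + 24.47% × ($10451.00 − $6200.00) = $705.34 + 24.47% × $4251.00 = $1745.56
Long-Term Care Levy: 6% × $11601.00 = $696.06
Total: $1745.56 + $696.06 = $2441.62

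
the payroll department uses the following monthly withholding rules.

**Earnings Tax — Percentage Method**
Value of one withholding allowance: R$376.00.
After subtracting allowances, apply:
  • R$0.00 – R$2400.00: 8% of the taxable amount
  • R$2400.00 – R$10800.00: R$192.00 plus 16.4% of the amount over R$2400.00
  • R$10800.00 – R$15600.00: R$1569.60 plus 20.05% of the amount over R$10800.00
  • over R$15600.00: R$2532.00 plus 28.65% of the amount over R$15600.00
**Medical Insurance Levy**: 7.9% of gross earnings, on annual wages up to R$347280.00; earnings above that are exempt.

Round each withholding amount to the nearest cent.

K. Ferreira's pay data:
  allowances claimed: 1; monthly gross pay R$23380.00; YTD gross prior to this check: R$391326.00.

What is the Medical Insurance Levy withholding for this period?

R$0.00

Medical Insurance Levy: YTD R$391326.00 ≥ cap R$347280.00 → R$0.00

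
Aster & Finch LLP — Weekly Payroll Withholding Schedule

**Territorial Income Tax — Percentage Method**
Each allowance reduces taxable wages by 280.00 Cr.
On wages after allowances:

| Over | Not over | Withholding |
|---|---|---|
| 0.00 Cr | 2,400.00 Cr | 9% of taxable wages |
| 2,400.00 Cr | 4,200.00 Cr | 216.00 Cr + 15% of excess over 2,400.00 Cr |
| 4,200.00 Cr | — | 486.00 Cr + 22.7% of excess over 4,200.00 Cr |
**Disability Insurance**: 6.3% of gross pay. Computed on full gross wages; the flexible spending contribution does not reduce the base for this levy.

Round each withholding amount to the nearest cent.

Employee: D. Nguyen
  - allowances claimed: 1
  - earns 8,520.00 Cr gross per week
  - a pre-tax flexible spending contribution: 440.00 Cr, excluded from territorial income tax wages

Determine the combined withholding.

Territorial Income Tax: taxable = 8,520.00 Cr − 440.00 Cr − 1×280.00 Cr = 7,800.00 Cr
  486.00 Cr + 22.7% × (7,800.00 Cr − 4,200.00 Cr) = 486.00 Cr + 22.7% × 3,600.00 Cr = 1,303.20 Cr
Disability Insurance: 6.3% × 8,520.00 Cr = 536.76 Cr
Total: 1,303.20 Cr + 536.76 Cr = 1,839.96 Cr

1,839.96 Cr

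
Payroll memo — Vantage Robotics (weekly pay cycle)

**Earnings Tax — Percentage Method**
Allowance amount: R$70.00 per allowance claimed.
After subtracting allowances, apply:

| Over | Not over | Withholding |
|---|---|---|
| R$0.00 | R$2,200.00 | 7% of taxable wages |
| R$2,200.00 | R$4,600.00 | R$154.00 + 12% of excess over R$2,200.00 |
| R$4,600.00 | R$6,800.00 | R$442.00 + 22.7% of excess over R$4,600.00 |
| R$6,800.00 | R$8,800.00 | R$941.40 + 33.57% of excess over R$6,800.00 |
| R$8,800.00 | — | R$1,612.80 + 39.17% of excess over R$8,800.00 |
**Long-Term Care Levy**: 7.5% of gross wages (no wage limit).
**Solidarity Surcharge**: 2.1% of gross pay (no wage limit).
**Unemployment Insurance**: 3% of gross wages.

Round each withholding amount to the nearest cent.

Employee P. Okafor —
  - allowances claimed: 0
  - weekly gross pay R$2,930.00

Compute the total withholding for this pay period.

R$610.78

Earnings Tax: taxable = R$2,930.00
  R$154.00 + 12% × (R$2,930.00 − R$2,200.00) = R$154.00 + 12% × R$730.00 = R$241.60
Long-Term Care Levy: 7.5% × R$2,930.00 = R$219.75
Solidarity Surcharge: 2.1% × R$2,930.00 = R$61.53
Unemployment Insurance: 3% × R$2,930.00 = R$87.90
Total: R$241.60 + R$219.75 + R$61.53 + R$87.90 = R$610.78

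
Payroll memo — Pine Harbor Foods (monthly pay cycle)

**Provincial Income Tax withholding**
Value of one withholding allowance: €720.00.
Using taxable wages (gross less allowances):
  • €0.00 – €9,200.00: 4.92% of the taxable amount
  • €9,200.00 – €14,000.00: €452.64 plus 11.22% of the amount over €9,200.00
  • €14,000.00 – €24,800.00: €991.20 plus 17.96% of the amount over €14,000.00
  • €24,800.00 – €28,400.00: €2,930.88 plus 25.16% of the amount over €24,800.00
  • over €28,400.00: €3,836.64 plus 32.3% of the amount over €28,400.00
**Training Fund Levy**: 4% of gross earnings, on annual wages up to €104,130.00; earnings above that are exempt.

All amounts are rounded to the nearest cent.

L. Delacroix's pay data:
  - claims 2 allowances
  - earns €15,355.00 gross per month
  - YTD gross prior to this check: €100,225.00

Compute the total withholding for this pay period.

€1,137.86

Provincial Income Tax: taxable = €15,355.00 − 2×€720.00 = €13,915.00
  €452.64 + 11.22% × (€13,915.00 − €9,200.00) = €452.64 + 11.22% × €4,715.00 = €981.66
Training Fund Levy: cap €104,130.00 − YTD €100,225.00 = €3,905.00 subject; 4% × €3,905.00 = €156.20
Total: €981.66 + €156.20 = €1,137.86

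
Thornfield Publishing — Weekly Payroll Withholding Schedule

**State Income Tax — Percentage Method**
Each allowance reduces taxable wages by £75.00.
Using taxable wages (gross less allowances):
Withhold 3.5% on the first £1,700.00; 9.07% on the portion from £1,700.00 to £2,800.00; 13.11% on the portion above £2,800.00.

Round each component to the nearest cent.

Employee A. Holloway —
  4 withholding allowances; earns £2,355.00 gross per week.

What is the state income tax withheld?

£91.70

State Income Tax: taxable = £2,355.00 − 4×£75.00 = £2,055.00
  £59.50 + 9.07% × (£2,055.00 − £1,700.00) = £59.50 + 9.07% × £355.00 = £91.70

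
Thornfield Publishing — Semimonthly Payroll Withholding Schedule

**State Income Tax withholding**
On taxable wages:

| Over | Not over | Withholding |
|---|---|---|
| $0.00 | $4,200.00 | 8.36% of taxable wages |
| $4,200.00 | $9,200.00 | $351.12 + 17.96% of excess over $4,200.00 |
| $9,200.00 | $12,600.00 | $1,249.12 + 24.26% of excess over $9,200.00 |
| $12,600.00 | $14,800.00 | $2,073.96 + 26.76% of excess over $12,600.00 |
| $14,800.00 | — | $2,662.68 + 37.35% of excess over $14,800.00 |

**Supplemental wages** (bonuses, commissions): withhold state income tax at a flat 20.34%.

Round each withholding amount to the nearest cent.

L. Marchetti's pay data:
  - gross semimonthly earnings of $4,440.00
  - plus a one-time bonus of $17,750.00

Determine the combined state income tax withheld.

State Income Tax: taxable = $4,440.00
  $351.12 + 17.96% × ($4,440.00 − $4,200.00) = $351.12 + 17.96% × $240.00 = $394.22
Supplemental (20.34% flat on bonus): 20.34% × $17,750.00 = $3,610.35
Total state income tax: $394.22 + $3,610.35 = $4,004.57

$4,004.57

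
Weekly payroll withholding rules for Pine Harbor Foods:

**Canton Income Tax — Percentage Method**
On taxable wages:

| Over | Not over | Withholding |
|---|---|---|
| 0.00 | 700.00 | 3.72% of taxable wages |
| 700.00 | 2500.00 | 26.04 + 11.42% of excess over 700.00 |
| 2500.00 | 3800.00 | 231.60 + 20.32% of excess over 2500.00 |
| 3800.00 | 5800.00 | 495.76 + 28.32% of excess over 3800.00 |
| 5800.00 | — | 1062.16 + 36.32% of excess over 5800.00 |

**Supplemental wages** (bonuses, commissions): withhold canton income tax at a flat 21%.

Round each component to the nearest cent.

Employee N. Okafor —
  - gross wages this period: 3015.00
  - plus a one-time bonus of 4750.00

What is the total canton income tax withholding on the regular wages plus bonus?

1333.75

Canton Income Tax: taxable = 3015.00
  231.60 + 20.32% × (3015.00 − 2500.00) = 231.60 + 20.32% × 515.00 = 336.25
Supplemental (21% flat on bonus): 21% × 4750.00 = 997.50
Total canton income tax: 336.25 + 997.50 = 1333.75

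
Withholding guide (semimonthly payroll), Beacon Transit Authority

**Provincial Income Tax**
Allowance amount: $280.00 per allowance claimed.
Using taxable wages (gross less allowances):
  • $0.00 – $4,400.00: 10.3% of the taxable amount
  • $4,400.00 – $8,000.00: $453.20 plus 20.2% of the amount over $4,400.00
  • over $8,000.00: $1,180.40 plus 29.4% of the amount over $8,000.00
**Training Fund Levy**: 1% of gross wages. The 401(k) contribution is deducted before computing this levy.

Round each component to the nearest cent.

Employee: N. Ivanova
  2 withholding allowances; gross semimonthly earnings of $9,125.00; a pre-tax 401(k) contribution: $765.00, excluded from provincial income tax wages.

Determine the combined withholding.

$1,223.60

Provincial Income Tax: taxable = $9,125.00 − $765.00 − 2×$280.00 = $7,800.00
  $453.20 + 20.2% × ($7,800.00 − $4,400.00) = $453.20 + 20.2% × $3,400.00 = $1,140.00
Training Fund Levy: 1% × $8,360.00 = $83.60
Total: $1,140.00 + $83.60 = $1,223.60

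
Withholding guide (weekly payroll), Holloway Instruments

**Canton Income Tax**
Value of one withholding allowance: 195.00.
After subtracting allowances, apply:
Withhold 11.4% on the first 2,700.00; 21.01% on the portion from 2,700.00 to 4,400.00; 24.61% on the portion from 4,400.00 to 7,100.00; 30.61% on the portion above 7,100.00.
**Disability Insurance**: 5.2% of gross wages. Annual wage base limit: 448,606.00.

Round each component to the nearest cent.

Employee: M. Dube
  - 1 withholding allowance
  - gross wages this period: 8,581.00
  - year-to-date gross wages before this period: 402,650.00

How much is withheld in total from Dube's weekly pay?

Canton Income Tax: taxable = 8,581.00 − 1×195.00 = 8,386.00
  1,329.44 + 30.61% × (8,386.00 − 7,100.00) = 1,329.44 + 30.61% × 1,286.00 = 1,723.08
Disability Insurance: 5.2% × 8,581.00 = 446.21
Total: 1,723.08 + 446.21 = 2,169.29

2,169.29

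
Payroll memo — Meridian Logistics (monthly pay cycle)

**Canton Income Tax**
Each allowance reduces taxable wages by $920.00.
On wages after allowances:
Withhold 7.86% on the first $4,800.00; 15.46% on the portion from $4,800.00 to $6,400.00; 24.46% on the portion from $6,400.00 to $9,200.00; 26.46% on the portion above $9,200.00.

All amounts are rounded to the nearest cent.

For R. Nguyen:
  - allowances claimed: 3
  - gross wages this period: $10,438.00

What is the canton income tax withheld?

Canton Income Tax: taxable = $10,438.00 − 3×$920.00 = $7,678.00
  $624.64 + 24.46% × ($7,678.00 − $6,400.00) = $624.64 + 24.46% × $1,278.00 = $937.24

$937.24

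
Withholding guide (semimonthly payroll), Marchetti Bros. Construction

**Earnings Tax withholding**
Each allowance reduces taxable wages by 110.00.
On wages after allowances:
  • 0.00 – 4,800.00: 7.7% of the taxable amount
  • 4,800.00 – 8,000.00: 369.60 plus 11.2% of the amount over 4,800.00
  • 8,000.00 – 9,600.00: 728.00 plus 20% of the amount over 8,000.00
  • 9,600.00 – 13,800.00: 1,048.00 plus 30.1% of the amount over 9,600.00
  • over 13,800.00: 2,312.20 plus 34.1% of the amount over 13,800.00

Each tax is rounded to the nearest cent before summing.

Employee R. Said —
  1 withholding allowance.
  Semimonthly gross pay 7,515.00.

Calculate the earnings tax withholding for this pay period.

Earnings Tax: taxable = 7,515.00 − 1×110.00 = 7,405.00
  369.60 + 11.2% × (7,405.00 − 4,800.00) = 369.60 + 11.2% × 2,605.00 = 661.36

661.36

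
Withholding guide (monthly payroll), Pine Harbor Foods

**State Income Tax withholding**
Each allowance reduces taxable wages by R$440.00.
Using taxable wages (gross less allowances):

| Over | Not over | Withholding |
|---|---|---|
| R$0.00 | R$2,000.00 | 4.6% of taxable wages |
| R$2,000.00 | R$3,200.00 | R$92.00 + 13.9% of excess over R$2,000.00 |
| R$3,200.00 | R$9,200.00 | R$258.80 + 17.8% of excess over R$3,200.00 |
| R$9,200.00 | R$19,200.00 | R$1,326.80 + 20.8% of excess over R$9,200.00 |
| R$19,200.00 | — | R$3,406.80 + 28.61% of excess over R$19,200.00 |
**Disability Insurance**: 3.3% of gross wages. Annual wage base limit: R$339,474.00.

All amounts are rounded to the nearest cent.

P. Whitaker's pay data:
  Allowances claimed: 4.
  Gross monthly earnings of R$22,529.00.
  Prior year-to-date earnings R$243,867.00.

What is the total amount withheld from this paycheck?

R$4,599.15

State Income Tax: taxable = R$22,529.00 − 4×R$440.00 = R$20,769.00
  R$3,406.80 + 28.61% × (R$20,769.00 − R$19,200.00) = R$3,406.80 + 28.61% × R$1,569.00 = R$3,855.69
Disability Insurance: 3.3% × R$22,529.00 = R$743.46
Total: R$3,855.69 + R$743.46 = R$4,599.15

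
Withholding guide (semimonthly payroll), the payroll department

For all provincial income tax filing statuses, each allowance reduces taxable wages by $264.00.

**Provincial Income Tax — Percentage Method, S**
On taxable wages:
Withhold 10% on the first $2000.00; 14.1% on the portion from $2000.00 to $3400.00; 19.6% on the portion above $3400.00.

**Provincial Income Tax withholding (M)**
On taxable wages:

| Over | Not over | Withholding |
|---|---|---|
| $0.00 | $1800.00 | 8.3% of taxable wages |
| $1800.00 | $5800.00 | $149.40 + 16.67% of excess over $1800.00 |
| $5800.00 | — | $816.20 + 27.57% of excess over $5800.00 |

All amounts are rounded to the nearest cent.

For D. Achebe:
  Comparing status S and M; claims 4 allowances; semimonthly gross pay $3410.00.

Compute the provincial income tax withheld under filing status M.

Provincial Income Tax (M): taxable = $3410.00 − 4×$264.00 = $2354.00
  $149.40 + 16.67% × ($2354.00 − $1800.00) = $149.40 + 16.67% × $554.00 = $241.75

$241.75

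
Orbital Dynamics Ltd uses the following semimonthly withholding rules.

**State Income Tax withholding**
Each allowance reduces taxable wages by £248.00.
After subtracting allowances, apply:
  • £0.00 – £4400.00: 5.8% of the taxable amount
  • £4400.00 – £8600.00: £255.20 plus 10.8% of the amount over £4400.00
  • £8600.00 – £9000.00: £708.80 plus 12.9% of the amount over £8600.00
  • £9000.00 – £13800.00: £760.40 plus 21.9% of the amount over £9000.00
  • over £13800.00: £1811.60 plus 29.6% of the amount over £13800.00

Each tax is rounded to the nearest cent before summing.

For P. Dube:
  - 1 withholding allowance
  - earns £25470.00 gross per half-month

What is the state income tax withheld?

State Income Tax: taxable = £25470.00 − 1×£248.00 = £25222.00
  £1811.60 + 29.6% × (£25222.00 − £13800.00) = £1811.60 + 29.6% × £11422.00 = £5192.51

£5192.51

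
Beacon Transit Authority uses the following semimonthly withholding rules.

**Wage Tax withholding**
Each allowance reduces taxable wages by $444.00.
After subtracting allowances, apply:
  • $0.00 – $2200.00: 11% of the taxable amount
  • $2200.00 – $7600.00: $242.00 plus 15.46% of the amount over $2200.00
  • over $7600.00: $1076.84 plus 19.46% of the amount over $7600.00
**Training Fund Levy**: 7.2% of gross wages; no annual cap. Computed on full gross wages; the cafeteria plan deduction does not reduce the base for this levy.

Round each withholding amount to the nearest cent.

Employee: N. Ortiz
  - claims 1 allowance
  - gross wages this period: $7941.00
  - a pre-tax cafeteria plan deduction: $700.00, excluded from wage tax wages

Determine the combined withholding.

Wage Tax: taxable = $7941.00 − $700.00 − 1×$444.00 = $6797.00
  $242.00 + 15.46% × ($6797.00 − $2200.00) = $242.00 + 15.46% × $4597.00 = $952.70
Training Fund Levy: 7.2% × $7941.00 = $571.75
Total: $952.70 + $571.75 = $1524.45

$1524.45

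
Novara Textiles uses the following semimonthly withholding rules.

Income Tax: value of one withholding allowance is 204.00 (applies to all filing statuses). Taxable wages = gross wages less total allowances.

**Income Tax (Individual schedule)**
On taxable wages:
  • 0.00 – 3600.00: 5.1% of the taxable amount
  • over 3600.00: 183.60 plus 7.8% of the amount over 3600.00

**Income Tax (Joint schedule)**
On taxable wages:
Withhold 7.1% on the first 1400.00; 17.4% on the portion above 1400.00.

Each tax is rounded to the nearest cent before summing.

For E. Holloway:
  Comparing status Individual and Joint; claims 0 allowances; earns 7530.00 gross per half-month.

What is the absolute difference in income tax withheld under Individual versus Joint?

675.88

Income Tax (Individual): taxable = 7530.00
  183.60 + 7.8% × (7530.00 − 3600.00) = 183.60 + 7.8% × 3930.00 = 490.14
Income Tax (Joint): taxable = 7530.00
  99.40 + 17.4% × (7530.00 − 1400.00) = 99.40 + 17.4% × 6130.00 = 1166.02
Difference: |490.14 − 1166.02| = 675.88 (higher under Joint)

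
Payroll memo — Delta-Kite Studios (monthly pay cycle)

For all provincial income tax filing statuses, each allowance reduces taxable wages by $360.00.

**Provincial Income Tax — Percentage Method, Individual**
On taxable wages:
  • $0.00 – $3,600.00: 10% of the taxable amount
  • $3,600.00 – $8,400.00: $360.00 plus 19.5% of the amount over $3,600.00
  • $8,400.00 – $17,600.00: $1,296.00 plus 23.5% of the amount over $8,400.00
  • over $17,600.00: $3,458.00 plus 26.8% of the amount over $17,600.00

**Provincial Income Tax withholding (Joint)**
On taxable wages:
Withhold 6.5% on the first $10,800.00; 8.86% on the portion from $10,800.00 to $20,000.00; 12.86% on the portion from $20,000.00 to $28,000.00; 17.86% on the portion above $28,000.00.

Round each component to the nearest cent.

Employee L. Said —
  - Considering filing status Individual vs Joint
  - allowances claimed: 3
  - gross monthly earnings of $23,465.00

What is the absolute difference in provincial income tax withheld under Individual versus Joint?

Provincial Income Tax (Individual): taxable = $23,465.00 − 3×$360.00 = $22,385.00
  $3,458.00 + 26.8% × ($22,385.00 − $17,600.00) = $3,458.00 + 26.8% × $4,785.00 = $4,740.38
Provincial Income Tax (Joint): taxable = $23,465.00 − 3×$360.00 = $22,385.00
  $1,517.12 + 12.86% × ($22,385.00 − $20,000.00) = $1,517.12 + 12.86% × $2,385.00 = $1,823.83
Difference: |$4,740.38 − $1,823.83| = $2,916.55 (higher under Individual)

$2,916.55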